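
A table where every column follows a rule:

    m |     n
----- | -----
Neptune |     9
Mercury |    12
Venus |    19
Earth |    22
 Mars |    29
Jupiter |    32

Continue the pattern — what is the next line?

Saturn  39

Column m: Neptune, Mercury, Venus, Earth, Mars, Jupiter → Saturn (runs through the planets Mercury→Neptune).
Column n: alternating steps +3, +7, +3, +7, …; 9, 12, 19, 22, 29, 32 → 39.
Putting it together: Saturn  39.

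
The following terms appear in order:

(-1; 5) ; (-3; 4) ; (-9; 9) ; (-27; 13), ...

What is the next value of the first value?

-81

First value: ×3 each step; -1, -3, -9, -27 → -81.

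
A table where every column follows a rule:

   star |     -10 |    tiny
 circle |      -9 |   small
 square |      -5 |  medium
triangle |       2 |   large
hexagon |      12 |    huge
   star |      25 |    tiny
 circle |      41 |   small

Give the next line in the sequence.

square  60  medium

Shape goes star, circle, square, triangle, hexagon, star, circle → square (repeats star → circle → square → triangle → hexagon).
Second component: differences are 1, 4, 7, … (increasing by 3 each time), so -10, -9, -5, 2, 12, 25, 41 → 60.
Size: tiny, small, medium, large, huge, tiny, small → medium (repeats tiny → small → medium → large → huge).
So the next line is square  60  medium.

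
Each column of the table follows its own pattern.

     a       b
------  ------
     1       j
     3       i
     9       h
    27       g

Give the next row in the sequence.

81  f

Column a goes 1, 3, 9, 27 → 81 (×3 each step).
Column b — letters move back 1 place in the alphabet: j, i, h, g → f.
So the next row is 81  f.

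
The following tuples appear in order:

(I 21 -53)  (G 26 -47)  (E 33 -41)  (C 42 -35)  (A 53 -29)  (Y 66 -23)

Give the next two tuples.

(W 81 -17), (U 98 -11)

Letter — letters move back 2 places in the alphabet, wrapping A→Z: I, G, E, C, A, Y → W → U.
Second component goes 21, 26, 33, 42, 53, 66 → 81 → 98 (differences are 5, 7, 9, … (increasing by 2 each time)).
Third component goes -53, -47, -41, -35, -29, -23 → -17 → -11 (+6 each step).
So the next two tuples are (W 81 -17) and (U 98 -11).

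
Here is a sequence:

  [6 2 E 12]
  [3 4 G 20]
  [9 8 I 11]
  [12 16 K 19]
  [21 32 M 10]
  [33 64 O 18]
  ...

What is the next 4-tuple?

[54 128 Q 9]

First slot: each term is the sum of the two before it, so 6, 3, 9, 12, 21, 33 → 54.
Second slot: 2, 4, 8, 16, 32, 64 → 128 (×2 each step).
Letter goes E, G, I, K, M, O → Q (letters move forward 2 places in the alphabet).
Fourth slot: alternating steps +8, −9, +8, −9, …; 12, 20, 11, 19, 10, 18 → 9.
Putting it together: [54 128 Q 9].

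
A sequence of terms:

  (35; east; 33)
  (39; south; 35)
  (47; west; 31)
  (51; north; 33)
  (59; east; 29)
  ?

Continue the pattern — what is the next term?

(63; south; 31)

First component goes 35, 39, 47, 51, 59 → 63 (alternating steps +4, +8, +4, +8, …).
Direction: repeats east → south → west → north, so east, south, west, north, east → south.
Third component: alternating steps +2, −4, +2, −4, …; 33, 35, 31, 33, 29 → 31.
Combining the parts gives (63; south; 31).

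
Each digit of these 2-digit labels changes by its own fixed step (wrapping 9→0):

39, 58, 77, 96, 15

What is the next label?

34

First digit: +2 each step, mod 10, so 3, 5, 7, 9, 1 → 3.
Second digit: −1 each step, mod 10, so 9, 8, 7, 6, 5 → 4.
So the next label is 34.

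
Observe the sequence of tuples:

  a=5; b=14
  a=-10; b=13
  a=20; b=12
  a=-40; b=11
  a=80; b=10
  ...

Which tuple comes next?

A — ×(-2) each step: 5, -10, 20, -40, 80 → -160.
B: −1 each step; 14, 13, 12, 11, 10 → 9.
Combining the parts gives a=-160; b=9.

a=-160; b=9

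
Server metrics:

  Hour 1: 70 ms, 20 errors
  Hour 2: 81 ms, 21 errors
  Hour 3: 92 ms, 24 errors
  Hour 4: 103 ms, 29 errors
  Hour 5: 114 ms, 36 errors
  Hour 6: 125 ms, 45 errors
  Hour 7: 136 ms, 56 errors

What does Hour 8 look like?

147 ms, 69 errors

For the ms, +11 each step: 70, 81, 92, 103, 114, 125, 136 → 147.
Errors goes 20, 21, 24, 29, 36, 45, 56 → 69 (differences are 1, 3, 5, … (increasing by 2 each time)).
So the next record is 147 ms, 69 errors.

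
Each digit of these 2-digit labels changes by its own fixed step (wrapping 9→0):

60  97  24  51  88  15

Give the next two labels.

42, 79

First digit: +3 each step, mod 10; 6, 9, 2, 5, 8, 1 → 4 → 7.
Second digit — −3 each step, mod 10: 0, 7, 4, 1, 8, 5 → 2 → 9.
Putting the parts together: 42 and then 79.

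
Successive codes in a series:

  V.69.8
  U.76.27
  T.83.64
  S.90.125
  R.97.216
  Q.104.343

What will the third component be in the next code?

Third component goes 8, 27, 64, 125, 216, 343 → 512 (perfect cubes: 2³, 3³, 4³, …).

512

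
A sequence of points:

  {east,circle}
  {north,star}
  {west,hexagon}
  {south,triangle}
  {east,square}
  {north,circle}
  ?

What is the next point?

Direction: repeats east → north → west → south, so east, north, west, south, east, north → west.
Shape goes circle, star, hexagon, triangle, square, circle → star (repeats circle → star → hexagon → triangle → square).
Combining the parts gives {west,star}.

{west,star}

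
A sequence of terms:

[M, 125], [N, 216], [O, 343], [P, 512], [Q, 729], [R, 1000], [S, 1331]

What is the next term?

Letter: letters move forward 1 place in the alphabet, so M, N, O, P, Q, R, S → T.
Second slot: perfect cubes: 5³, 6³, 7³, …, so 125, 216, 343, 512, 729, 1000, 1331 → 1728.
Combining the parts gives [T, 1728].

[T, 1728]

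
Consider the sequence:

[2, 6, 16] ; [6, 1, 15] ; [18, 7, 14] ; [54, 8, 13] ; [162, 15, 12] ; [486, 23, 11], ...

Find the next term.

For the first coordinate, ×3 each step: 2, 6, 18, 54, 162, 486 → 1458.
For the second coordinate, each term is the sum of the two before it: 6, 1, 7, 8, 15, 23 → 38.
For the third coordinate, −1 each step: 16, 15, 14, 13, 12, 11 → 10.
Putting it together: [1458, 38, 10].

[1458, 38, 10]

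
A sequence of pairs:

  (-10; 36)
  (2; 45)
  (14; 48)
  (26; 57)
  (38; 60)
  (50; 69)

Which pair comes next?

First entry goes -10, 2, 14, 26, 38, 50 → 62 (+12 each step).
Second entry — alternating steps +9, +3, +9, +3, …: 36, 45, 48, 57, 60, 69 → 72.
Putting it together: (62; 72).

(62; 72)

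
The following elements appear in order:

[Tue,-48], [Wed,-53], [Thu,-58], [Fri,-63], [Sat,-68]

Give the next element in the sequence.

Day: runs through the weekdays Mon→Sun; Tue, Wed, Thu, Fri, Sat → Sun.
Second value — −5 each step: -48, -53, -58, -63, -68 → -73.
Putting it together: [Sun,-73].

[Sun,-73]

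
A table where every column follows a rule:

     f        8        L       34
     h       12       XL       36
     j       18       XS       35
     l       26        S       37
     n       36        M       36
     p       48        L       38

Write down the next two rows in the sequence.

r  62  XL  37; t  78  XS  39

For the letter, letters move forward 2 places in the alphabet: f, h, j, l, n, p → r → t.
Second component: differences are 4, 6, 8, … (increasing by 2 each time), so 8, 12, 18, 26, 36, 48 → 62 → 78.
Size goes L, XL, XS, S, M, L → XL → XS (repeats L → XL → XS → S → M).
Fourth component goes 34, 36, 35, 37, 36, 38 → 37 → 39 (alternating steps +2, −1, +2, −1, …).
So the next two rows are r  62  XL  37 and t  78  XS  39.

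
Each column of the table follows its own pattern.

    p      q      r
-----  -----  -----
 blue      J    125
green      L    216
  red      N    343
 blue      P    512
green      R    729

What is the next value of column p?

Column p: blue, green, red, blue, green → red (repeats blue → green → red).

red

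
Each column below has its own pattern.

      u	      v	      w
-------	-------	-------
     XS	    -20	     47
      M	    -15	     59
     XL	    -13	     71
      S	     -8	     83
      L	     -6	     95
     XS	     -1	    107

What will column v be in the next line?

Column v: -20, -15, -13, -8, -6, -1 → 1 (alternating steps +5, +2, +5, +2, …).

1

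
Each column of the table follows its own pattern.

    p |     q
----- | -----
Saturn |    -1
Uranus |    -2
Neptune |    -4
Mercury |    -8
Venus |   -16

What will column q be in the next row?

-32

Column p: runs through the planets Mercury→Neptune; Saturn, Uranus, Neptune, Mercury, Venus → Earth.
Column q: ×2 each step, so -1, -2, -4, -8, -16 → -32.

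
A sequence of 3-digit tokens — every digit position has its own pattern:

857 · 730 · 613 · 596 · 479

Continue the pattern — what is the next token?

352

For the first digit, −1 each step, mod 10: 8, 7, 6, 5, 4 → 3.
Second digit — −2 each step, mod 10: 5, 3, 1, 9, 7 → 5.
Third digit: +3 each step, mod 10, so 7, 0, 3, 6, 9 → 2.
Combining the parts gives 352.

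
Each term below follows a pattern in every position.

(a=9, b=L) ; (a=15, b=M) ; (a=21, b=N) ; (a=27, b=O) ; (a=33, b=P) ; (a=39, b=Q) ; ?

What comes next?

For the a, +6 each step: 9, 15, 21, 27, 33, 39 → 45.
B: letters move forward 1 place in the alphabet; L, M, N, O, P, Q → R.
Combining the parts gives (a=45, b=R).

(a=45, b=R)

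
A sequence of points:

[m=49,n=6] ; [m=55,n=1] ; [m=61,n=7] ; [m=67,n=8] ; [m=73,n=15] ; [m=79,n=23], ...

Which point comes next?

M goes 49, 55, 61, 67, 73, 79 → 85 (+6 each step).
N goes 6, 1, 7, 8, 15, 23 → 38 (each term is the sum of the two before it).
So the next point is [m=85,n=38].

[m=85,n=38]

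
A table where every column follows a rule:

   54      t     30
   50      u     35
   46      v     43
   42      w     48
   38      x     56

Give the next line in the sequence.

34  y  61

First component goes 54, 50, 46, 42, 38 → 34 (−4 each step).
Letter: letters move forward 1 place in the alphabet; t, u, v, w, x → y.
Third component: 30, 35, 43, 48, 56 → 61 (alternating steps +5, +8, +5, +8, …).
So the next line is 34  y  61.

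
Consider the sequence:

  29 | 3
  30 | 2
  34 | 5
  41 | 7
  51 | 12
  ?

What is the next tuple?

64 | 19

For the first slot, differences are 1, 4, 7, … (increasing by 3 each time): 29, 30, 34, 41, 51 → 64.
For the second slot, each term is the sum of the two before it: 3, 2, 5, 7, 12 → 19.
Putting it together: 64 | 19.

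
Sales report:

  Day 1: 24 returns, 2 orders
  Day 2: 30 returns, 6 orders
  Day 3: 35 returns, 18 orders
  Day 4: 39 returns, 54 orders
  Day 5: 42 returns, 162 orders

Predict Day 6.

Returns: 24, 30, 35, 39, 42 → 44 (differences are 6, 5, 4, … (decreasing by 1 each time)).
Orders — ×3 each step: 2, 6, 18, 54, 162 → 486.
So the next line is 44 returns, 486 orders.

44 returns, 486 orders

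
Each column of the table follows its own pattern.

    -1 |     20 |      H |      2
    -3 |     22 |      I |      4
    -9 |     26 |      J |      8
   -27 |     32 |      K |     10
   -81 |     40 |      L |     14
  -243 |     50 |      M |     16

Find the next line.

-729  62  N  20

First component: -1, -3, -9, -27, -81, -243 → -729 (×3 each step).
Second component — differences are 2, 4, 6, … (increasing by 2 each time): 20, 22, 26, 32, 40, 50 → 62.
Letter goes H, I, J, K, L, M → N (letters move forward 1 place in the alphabet).
Fourth component: 2, 4, 8, 10, 14, 16 → 20 (alternating steps +2, +4, +2, +4, …).
So the next line is -729  62  N  20.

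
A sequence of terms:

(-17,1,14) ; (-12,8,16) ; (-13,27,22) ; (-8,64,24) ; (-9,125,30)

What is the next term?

First component: -17, -12, -13, -8, -9 → -4 (alternating steps +5, −1, +5, −1, …).
Second component — perfect cubes: 1³, 2³, 3³, …: 1, 8, 27, 64, 125 → 216.
Third component — alternating steps +2, +6, +2, +6, …: 14, 16, 22, 24, 30 → 32.
Combining the parts gives (-4,216,32).

(-4,216,32)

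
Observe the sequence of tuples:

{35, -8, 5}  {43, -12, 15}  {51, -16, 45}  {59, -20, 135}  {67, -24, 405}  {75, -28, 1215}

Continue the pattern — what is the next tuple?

{83, -32, 3645}

First component: 35, 43, 51, 59, 67, 75 → 83 (+8 each step).
Second component: −4 each step, so -8, -12, -16, -20, -24, -28 → -32.
Third component: ×3 each step, so 5, 15, 45, 135, 405, 1215 → 3645.
Putting it together: {83, -32, 3645}.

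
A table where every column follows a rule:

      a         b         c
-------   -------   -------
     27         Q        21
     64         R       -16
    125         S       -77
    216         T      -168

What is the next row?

Column a — perfect cubes: 3³, 4³, 5³, …: 27, 64, 125, 216 → 343.
Column b: Q, R, S, T → U (letters move forward 1 place in the alphabet).
Column c goes 21, -16, -77, -168 → -295 (together with the column a always sums to 48).
Putting it together: 343  U  -295.

343  U  -295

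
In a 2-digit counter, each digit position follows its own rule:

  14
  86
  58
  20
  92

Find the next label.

64

First digit: 1, 8, 5, 2, 9 → 6 (−3 each step, mod 10).
Second digit: +2 each step, mod 10; 4, 6, 8, 0, 2 → 4.
So the next label is 64.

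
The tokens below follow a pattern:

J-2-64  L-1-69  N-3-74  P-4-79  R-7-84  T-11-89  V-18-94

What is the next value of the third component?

Third component: +5 each step, so 64, 69, 74, 79, 84, 89, 94 → 99.

99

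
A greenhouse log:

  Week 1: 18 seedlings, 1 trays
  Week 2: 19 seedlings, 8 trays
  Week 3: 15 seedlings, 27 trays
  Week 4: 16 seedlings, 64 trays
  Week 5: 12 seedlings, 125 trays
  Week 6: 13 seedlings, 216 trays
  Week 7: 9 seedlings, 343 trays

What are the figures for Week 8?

Seedlings goes 18, 19, 15, 16, 12, 13, 9 → 10 (alternating steps +1, −4, +1, −4, …).
Trays goes 1, 8, 27, 64, 125, 216, 343 → 512 (perfect cubes: 1³, 2³, 3³, …).
Combining the parts gives 10 seedlings, 512 trays.

10 seedlings, 512 trays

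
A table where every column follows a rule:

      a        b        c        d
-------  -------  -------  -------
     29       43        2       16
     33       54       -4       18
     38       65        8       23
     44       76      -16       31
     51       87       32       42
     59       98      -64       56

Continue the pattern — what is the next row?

Column a: 29, 33, 38, 44, 51, 59 → 68 (differences are 4, 5, 6, … (increasing by 1 each time)).
For the column b, +11 each step: 43, 54, 65, 76, 87, 98 → 109.
Column c: ×(-2) each step, so 2, -4, 8, -16, 32, -64 → 128.
Column d — differences are 2, 5, 8, … (increasing by 3 each time): 16, 18, 23, 31, 42, 56 → 73.
Combining the parts gives 68  109  128  73.

68  109  128  73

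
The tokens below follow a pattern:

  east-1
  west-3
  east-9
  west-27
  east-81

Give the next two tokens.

Direction: east, west, east, west, east → west → east (alternates east ↔ west).
Second component goes 1, 3, 9, 27, 81 → 243 → 729 (×3 each step).
Putting the parts together: west-243 and then east-729.

west-243, east-729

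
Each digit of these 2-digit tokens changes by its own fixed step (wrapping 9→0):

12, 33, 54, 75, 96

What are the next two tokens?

First digit: +2 each step, mod 10; 1, 3, 5, 7, 9 → 1 → 3.
For the second digit, +1 each step, mod 10: 2, 3, 4, 5, 6 → 7 → 8.
Putting the parts together: 17 and then 38.

17, 38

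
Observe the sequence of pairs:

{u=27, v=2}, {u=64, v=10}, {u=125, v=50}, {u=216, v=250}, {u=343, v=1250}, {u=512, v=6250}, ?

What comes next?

U: perfect cubes: 3³, 4³, 5³, …; 27, 64, 125, 216, 343, 512 → 729.
V: ×5 each step, so 2, 10, 50, 250, 1250, 6250 → 31250.
Putting it together: {u=729, v=31250}.

{u=729, v=31250}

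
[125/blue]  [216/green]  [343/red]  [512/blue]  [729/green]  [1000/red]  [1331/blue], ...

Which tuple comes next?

[1728/green]

First part: 125, 216, 343, 512, 729, 1000, 1331 → 1728 (perfect cubes: 5³, 6³, 7³, …).
Colour: repeats blue → green → red; blue, green, red, blue, green, red, blue → green.
So the next tuple is [1728/green].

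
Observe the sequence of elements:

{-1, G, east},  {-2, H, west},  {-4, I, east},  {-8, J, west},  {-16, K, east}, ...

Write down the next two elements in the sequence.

First component goes -1, -2, -4, -8, -16 → -32 → -64 (×2 each step).
Letter — letters move forward 1 place in the alphabet: G, H, I, J, K → L → M.
Direction: alternates east ↔ west, so east, west, east, west, east → west → east.
Putting the parts together: {-32, L, west} and then {-64, M, east}.

{-32, L, west}, {-64, M, east}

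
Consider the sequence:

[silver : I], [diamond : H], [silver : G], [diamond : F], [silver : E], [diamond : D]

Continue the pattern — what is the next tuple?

[silver : C]

Rank — alternates silver ↔ diamond: silver, diamond, silver, diamond, silver, diamond → silver.
Letter goes I, H, G, F, E, D → C (letters move back 1 place in the alphabet).
So the next tuple is [silver : C].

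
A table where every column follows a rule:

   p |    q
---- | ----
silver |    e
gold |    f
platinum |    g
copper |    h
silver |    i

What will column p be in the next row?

Column p: repeats silver → gold → platinum → copper, so silver, gold, platinum, copper, silver → gold.

gold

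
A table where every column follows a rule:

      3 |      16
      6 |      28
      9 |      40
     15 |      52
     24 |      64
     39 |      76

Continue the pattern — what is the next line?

63  88

First component goes 3, 6, 9, 15, 24, 39 → 63 (each term is the sum of the two before it).
Second component — +12 each step: 16, 28, 40, 52, 64, 76 → 88.
So the next line is 63  88.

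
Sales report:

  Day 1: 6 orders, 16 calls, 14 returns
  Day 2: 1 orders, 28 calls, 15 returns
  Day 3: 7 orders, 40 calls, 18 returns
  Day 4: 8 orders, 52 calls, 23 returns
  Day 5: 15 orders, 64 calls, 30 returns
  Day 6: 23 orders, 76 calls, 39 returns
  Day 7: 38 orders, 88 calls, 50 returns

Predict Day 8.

61 orders, 100 calls, 63 returns

Orders goes 6, 1, 7, 8, 15, 23, 38 → 61 (each term is the sum of the two before it).
Calls: +12 each step; 16, 28, 40, 52, 64, 76, 88 → 100.
Returns: differences are 1, 3, 5, … (increasing by 2 each time); 14, 15, 18, 23, 30, 39, 50 → 63.
So the next record is 61 orders, 100 calls, 63 returns.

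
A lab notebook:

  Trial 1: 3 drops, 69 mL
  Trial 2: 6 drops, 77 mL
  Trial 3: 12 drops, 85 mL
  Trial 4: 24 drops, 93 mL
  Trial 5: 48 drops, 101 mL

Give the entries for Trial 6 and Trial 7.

96 drops, 109 mL; 192 drops, 117 mL

Drops: 3, 6, 12, 24, 48 → 96 → 192 (×2 each step).
ML: 69, 77, 85, 93, 101 → 109 → 117 (+8 each step).
Putting the parts together: 96 drops, 109 mL and then 192 drops, 117 mL.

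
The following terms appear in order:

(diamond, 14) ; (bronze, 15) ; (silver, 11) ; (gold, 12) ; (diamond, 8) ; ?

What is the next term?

(bronze, 9)

Rank: diamond, bronze, silver, gold, diamond → bronze (repeats diamond → bronze → silver → gold).
Second value: alternating steps +1, −4, +1, −4, …; 14, 15, 11, 12, 8 → 9.
Putting it together: (bronze, 9).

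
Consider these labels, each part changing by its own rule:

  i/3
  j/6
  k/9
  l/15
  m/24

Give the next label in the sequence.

n/39

Letter: letters move forward 1 place in the alphabet; i, j, k, l, m → n.
Second component: 3, 6, 9, 15, 24 → 39 (each term is the sum of the two before it).
So the next label is n/39.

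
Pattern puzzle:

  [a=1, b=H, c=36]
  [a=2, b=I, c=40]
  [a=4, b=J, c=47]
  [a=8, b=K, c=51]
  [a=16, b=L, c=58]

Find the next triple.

[a=32, b=M, c=62]

A — ×2 each step: 1, 2, 4, 8, 16 → 32.
For the b, letters move forward 1 place in the alphabet: H, I, J, K, L → M.
For the c, alternating steps +4, +7, +4, +7, …: 36, 40, 47, 51, 58 → 62.
So the next triple is [a=32, b=M, c=62].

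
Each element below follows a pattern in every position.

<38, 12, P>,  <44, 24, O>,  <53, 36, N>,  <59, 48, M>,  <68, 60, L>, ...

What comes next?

First value — alternating steps +6, +9, +6, +9, …: 38, 44, 53, 59, 68 → 74.
Second value: +12 each step, so 12, 24, 36, 48, 60 → 72.
Letter: letters move back 1 place in the alphabet, so P, O, N, M, L → K.
Putting it together: <74, 72, K>.

<74, 72, K>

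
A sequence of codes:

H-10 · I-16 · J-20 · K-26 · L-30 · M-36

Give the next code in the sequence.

Letter: H, I, J, K, L, M → N (letters move forward 1 place in the alphabet).
Second component: alternating steps +6, +4, +6, +4, …, so 10, 16, 20, 26, 30, 36 → 40.
So the next code is N-40.

N-40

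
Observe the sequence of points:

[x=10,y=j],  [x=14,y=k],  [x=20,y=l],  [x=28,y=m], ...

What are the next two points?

[x=38,y=n], [x=50,y=o]

X: differences are 4, 6, 8, … (increasing by 2 each time); 10, 14, 20, 28 → 38 → 50.
Y: j, k, l, m → n → o (letters move forward 1 place in the alphabet).
So the next two points are [x=38,y=n] and [x=50,y=o].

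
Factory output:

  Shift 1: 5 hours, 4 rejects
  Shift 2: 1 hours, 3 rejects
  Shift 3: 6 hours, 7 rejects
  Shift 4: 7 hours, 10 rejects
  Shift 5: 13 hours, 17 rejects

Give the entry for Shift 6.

Hours: 5, 1, 6, 7, 13 → 20 (each term is the sum of the two before it).
Rejects — each term is the sum of the two before it: 4, 3, 7, 10, 17 → 27.
Combining the parts gives 20 hours, 27 rejects.

20 hours, 27 rejects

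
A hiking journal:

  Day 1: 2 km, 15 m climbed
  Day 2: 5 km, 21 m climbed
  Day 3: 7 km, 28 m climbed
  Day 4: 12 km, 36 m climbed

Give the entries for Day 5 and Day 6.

Km: 2, 5, 7, 12 → 19 → 31 (each term is the sum of the two before it).
M climbed: differences are 6, 7, 8, … (increasing by 1 each time), so 15, 21, 28, 36 → 45 → 55.
So the next two records are 19 km, 45 m climbed and 31 km, 55 m climbed.

19 km, 45 m climbed; 31 km, 55 m climbed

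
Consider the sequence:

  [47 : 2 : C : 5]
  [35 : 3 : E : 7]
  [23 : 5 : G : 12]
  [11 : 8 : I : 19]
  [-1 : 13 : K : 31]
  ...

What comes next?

[-13 : 21 : M : 50]

First entry — −12 each step: 47, 35, 23, 11, -1 → -13.
Second entry: 2, 3, 5, 8, 13 → 21 (each term is the sum of the two before it).
Letter goes C, E, G, I, K → M (letters move forward 2 places in the alphabet).
Fourth entry goes 5, 7, 12, 19, 31 → 50 (each term is the sum of the two before it).
Combining the parts gives [-13 : 21 : M : 50].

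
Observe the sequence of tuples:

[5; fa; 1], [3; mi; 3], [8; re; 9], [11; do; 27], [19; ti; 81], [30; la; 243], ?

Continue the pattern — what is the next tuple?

[49; sol; 729]

First coordinate: each term is the sum of the two before it, so 5, 3, 8, 11, 19, 30 → 49.
For the note, runs backward through the solfège scale do→ti: fa, mi, re, do, ti, la → sol.
Third coordinate: 1, 3, 9, 27, 81, 243 → 729 (×3 each step).
Putting it together: [49; sol; 729].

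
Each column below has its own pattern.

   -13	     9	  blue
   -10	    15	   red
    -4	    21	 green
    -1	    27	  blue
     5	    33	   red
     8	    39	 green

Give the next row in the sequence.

14  45  blue

For the first component, alternating steps +3, +6, +3, +6, …: -13, -10, -4, -1, 5, 8 → 14.
Second component goes 9, 15, 21, 27, 33, 39 → 45 (+6 each step).
Colour: repeats blue → red → green, so blue, red, green, blue, red, green → blue.
Combining the parts gives 14  45  blue.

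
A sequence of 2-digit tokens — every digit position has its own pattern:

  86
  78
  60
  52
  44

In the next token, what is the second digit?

6

First digit: −1 each step, mod 10; 8, 7, 6, 5, 4 → 3.
For the second digit, +2 each step, mod 10: 6, 8, 0, 2, 4 → 6.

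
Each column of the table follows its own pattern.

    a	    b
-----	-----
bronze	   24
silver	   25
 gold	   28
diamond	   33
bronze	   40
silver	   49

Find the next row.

Column a: repeats bronze → silver → gold → diamond; bronze, silver, gold, diamond, bronze, silver → gold.
Column b: differences are 1, 3, 5, … (increasing by 2 each time), so 24, 25, 28, 33, 40, 49 → 60.
So the next row is gold  60.

gold  60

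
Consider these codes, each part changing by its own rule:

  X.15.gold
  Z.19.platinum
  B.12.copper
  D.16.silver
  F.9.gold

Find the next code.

Letter: letters move forward 2 places in the alphabet, wrapping Z→A, so X, Z, B, D, F → H.
Second component goes 15, 19, 12, 16, 9 → 13 (alternating steps +4, −7, +4, −7, …).
Metal: gold, platinum, copper, silver, gold → platinum (repeats gold → platinum → copper → silver).
So the next code is H.13.platinum.

H.13.platinum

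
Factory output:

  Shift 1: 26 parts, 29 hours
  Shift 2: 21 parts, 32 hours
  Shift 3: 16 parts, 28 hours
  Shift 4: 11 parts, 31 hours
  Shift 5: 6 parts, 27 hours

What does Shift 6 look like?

Parts goes 26, 21, 16, 11, 6 → 1 (−5 each step).
Hours — alternating steps +3, −4, +3, −4, …: 29, 32, 28, 31, 27 → 30.
So the next record is 1 parts, 30 hours.

1 parts, 30 hours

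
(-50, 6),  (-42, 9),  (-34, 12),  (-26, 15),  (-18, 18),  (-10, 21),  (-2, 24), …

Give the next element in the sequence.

First slot goes -50, -42, -34, -26, -18, -10, -2 → 6 (+8 each step).
Second slot — +3 each step: 6, 9, 12, 15, 18, 21, 24 → 27.
So the next element is (6, 27).

(6, 27)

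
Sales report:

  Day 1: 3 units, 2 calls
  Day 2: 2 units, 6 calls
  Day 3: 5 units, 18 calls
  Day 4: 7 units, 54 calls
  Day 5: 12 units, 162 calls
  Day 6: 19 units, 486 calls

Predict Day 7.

31 units, 1458 calls

Units: each term is the sum of the two before it; 3, 2, 5, 7, 12, 19 → 31.
For the calls, ×3 each step: 2, 6, 18, 54, 162, 486 → 1458.
Combining the parts gives 31 units, 1458 calls.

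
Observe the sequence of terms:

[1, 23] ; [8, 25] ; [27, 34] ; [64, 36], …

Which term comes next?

First component: perfect cubes: 1³, 2³, 3³, …, so 1, 8, 27, 64 → 125.
Second component goes 23, 25, 34, 36 → 45 (alternating steps +2, +9, +2, +9, …).
Putting it together: [125, 45].

[125, 45]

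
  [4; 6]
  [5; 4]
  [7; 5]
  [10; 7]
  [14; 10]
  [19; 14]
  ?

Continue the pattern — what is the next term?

[25; 19]

First coordinate — differences are 1, 2, 3, … (increasing by 1 each time): 4, 5, 7, 10, 14, 19 → 25.
Second coordinate — always the previous value of the first coordinate: 6, 4, 5, 7, 10, 14 → 19.
Putting it together: [25; 19].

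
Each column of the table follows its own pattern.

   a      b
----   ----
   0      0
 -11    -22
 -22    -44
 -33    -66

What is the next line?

Column a: 0, -11, -22, -33 → -44 (−11 each step).
Column b: 0, -22, -44, -66 → -88 (always 2 × the column a).
Combining the parts gives -44  -88.

-44  -88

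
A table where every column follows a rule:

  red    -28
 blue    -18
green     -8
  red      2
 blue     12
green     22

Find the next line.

red  32

Colour: repeats red → blue → green; red, blue, green, red, blue, green → red.
Second component — +10 each step: -28, -18, -8, 2, 12, 22 → 32.
Putting it together: red  32.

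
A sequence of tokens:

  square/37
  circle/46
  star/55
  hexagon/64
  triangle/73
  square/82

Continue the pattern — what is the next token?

circle/91

Shape: repeats square → circle → star → hexagon → triangle, so square, circle, star, hexagon, triangle, square → circle.
For the second component, +9 each step: 37, 46, 55, 64, 73, 82 → 91.
Combining the parts gives circle/91.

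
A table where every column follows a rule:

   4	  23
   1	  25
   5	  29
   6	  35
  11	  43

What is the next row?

For the first component, each term is the sum of the two before it: 4, 1, 5, 6, 11 → 17.
Second component goes 23, 25, 29, 35, 43 → 53 (differences are 2, 4, 6, … (increasing by 2 each time)).
Combining the parts gives 17  53.

17  53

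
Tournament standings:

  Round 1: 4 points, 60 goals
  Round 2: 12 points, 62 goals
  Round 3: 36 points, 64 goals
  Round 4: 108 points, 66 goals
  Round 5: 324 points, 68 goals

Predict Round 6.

Points goes 4, 12, 36, 108, 324 → 972 (×3 each step).
Goals goes 60, 62, 64, 66, 68 → 70 (+2 each step).
So the next line is 972 points, 70 goals.

972 points, 70 goals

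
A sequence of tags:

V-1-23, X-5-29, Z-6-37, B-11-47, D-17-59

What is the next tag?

For the letter, letters move forward 2 places in the alphabet, wrapping Z→A: V, X, Z, B, D → F.
For the second component, each term is the sum of the two before it: 1, 5, 6, 11, 17 → 28.
Third component: differences are 6, 8, 10, … (increasing by 2 each time); 23, 29, 37, 47, 59 → 73.
Putting it together: F-28-73.

F-28-73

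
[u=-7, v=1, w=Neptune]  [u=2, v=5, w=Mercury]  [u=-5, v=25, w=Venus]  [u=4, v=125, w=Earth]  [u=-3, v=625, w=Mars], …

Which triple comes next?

[u=6, v=3125, w=Jupiter]

U: -7, 2, -5, 4, -3 → 6 (alternating steps +9, −7, +9, −7, …).
V goes 1, 5, 25, 125, 625 → 3125 (×5 each step).
For the w, runs through the planets Mercury→Neptune: Neptune, Mercury, Venus, Earth, Mars → Jupiter.
Putting it together: [u=6, v=3125, w=Jupiter].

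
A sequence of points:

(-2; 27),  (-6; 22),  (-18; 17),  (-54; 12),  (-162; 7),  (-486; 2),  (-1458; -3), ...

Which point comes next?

First value: ×3 each step; -2, -6, -18, -54, -162, -486, -1458 → -4374.
Second value — −5 each step: 27, 22, 17, 12, 7, 2, -3 → -8.
Putting it together: (-4374; -8).

(-4374; -8)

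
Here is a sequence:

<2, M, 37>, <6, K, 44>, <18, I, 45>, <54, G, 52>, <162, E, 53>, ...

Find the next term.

<486, C, 60>

First value: 2, 6, 18, 54, 162 → 486 (×3 each step).
For the letter, letters move back 2 places in the alphabet: M, K, I, G, E → C.
Third value goes 37, 44, 45, 52, 53 → 60 (alternating steps +7, +1, +7, +1, …).
So the next term is <486, C, 60>.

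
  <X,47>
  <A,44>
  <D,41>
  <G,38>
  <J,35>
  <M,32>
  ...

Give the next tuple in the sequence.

Letter — letters move forward 3 places in the alphabet, wrapping Z→A: X, A, D, G, J, M → P.
Second slot — −3 each step: 47, 44, 41, 38, 35, 32 → 29.
So the next tuple is <P,29>.

<P,29>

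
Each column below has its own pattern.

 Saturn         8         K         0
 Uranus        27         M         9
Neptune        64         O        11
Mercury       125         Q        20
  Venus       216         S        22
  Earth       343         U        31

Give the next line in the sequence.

Mars  512  W  33

Planet goes Saturn, Uranus, Neptune, Mercury, Venus, Earth → Mars (runs through the planets Mercury→Neptune).
Second component: 8, 27, 64, 125, 216, 343 → 512 (perfect cubes: 2³, 3³, 4³, …).
Letter goes K, M, O, Q, S, U → W (letters move forward 2 places in the alphabet).
Fourth component goes 0, 9, 11, 20, 22, 31 → 33 (alternating steps +9, +2, +9, +2, …).
Putting it together: Mars  512  W  33.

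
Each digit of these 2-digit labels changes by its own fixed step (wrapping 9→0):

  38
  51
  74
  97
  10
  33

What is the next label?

56

First digit — +2 each step, mod 10: 3, 5, 7, 9, 1, 3 → 5.
For the second digit, +3 each step, mod 10: 8, 1, 4, 7, 0, 3 → 6.
So the next label is 56.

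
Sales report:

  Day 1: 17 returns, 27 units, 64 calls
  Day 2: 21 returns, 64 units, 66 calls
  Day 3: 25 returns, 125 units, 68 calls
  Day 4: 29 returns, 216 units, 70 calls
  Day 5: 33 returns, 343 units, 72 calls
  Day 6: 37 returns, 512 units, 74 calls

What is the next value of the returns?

41

Returns — +4 each step: 17, 21, 25, 29, 33, 37 → 41.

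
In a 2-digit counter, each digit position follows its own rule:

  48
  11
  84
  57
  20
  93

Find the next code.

66

First digit — −3 each step, mod 10: 4, 1, 8, 5, 2, 9 → 6.
Second digit — +3 each step, mod 10: 8, 1, 4, 7, 0, 3 → 6.
Putting it together: 66.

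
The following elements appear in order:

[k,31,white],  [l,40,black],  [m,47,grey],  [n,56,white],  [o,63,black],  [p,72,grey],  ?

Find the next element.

[q,79,white]

For the letter, letters move forward 1 place in the alphabet: k, l, m, n, o, p → q.
Second value goes 31, 40, 47, 56, 63, 72 → 79 (alternating steps +9, +7, +9, +7, …).
Shade: repeats white → black → grey, so white, black, grey, white, black, grey → white.
So the next element is [q,79,white].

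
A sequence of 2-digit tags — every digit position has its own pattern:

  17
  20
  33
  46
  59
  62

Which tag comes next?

First digit: +1 each step, mod 10; 1, 2, 3, 4, 5, 6 → 7.
Second digit goes 7, 0, 3, 6, 9, 2 → 5 (+3 each step, mod 10).
Combining the parts gives 75.

75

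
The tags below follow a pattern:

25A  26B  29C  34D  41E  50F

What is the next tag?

61G

First component: differences are 1, 3, 5, … (increasing by 2 each time), so 25, 26, 29, 34, 41, 50 → 61.
For the letter, letters move forward 1 place in the alphabet: A, B, C, D, E, F → G.
Combining the parts gives 61G.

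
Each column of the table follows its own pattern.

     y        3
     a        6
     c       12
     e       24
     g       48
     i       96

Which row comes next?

Letter: y, a, c, e, g, i → k (letters move forward 2 places in the alphabet, wrapping Z→A).
Second component: ×2 each step, so 3, 6, 12, 24, 48, 96 → 192.
Putting it together: k  192.

k  192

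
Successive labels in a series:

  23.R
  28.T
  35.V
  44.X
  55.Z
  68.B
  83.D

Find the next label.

First component: 23, 28, 35, 44, 55, 68, 83 → 100 (differences are 5, 7, 9, … (increasing by 2 each time)).
Letter goes R, T, V, X, Z, B, D → F (letters move forward 2 places in the alphabet, wrapping Z→A).
Combining the parts gives 100.F.

100.F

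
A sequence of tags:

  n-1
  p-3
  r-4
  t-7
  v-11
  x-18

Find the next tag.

z-29

Letter: letters move forward 2 places in the alphabet; n, p, r, t, v, x → z.
For the second component, each term is the sum of the two before it: 1, 3, 4, 7, 11, 18 → 29.
Combining the parts gives z-29.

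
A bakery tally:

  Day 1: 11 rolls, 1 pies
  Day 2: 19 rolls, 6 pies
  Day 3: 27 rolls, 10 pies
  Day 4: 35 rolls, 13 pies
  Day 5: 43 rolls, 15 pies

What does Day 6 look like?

Rolls: +8 each step, so 11, 19, 27, 35, 43 → 51.
Pies goes 1, 6, 10, 13, 15 → 16 (differences are 5, 4, 3, … (decreasing by 1 each time)).
So the next record is 51 rolls, 16 pies.

51 rolls, 16 pies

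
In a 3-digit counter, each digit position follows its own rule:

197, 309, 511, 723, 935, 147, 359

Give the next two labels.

561, 773

First digit — +2 each step, mod 10: 1, 3, 5, 7, 9, 1, 3 → 5 → 7.
Second digit: +1 each step, mod 10, so 9, 0, 1, 2, 3, 4, 5 → 6 → 7.
For the third digit, +2 each step, mod 10: 7, 9, 1, 3, 5, 7, 9 → 1 → 3.
Putting the parts together: 561 and then 773.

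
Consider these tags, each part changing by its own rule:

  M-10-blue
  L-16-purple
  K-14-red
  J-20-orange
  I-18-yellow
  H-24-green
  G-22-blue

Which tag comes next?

Letter — letters move back 1 place in the alphabet: M, L, K, J, I, H, G → F.
Second component: 10, 16, 14, 20, 18, 24, 22 → 28 (alternating steps +6, −2, +6, −2, …).
Colour — repeats blue → purple → red → orange → yellow → green: blue, purple, red, orange, yellow, green, blue → purple.
So the next tag is F-28-purple.

F-28-purple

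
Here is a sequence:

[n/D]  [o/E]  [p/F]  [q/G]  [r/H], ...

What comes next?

[s/I]

For the first letter, letters move forward 1 place in the alphabet: n, o, p, q, r → s.
Second letter: letters move forward 1 place in the alphabet, so D, E, F, G, H → I.
Putting it together: [s/I].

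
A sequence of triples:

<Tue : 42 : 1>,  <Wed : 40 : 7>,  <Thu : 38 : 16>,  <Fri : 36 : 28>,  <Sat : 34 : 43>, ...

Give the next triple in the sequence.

<Sun : 32 : 61>

Day: Tue, Wed, Thu, Fri, Sat → Sun (runs through the weekdays Mon→Sun).
Second component: −2 each step, so 42, 40, 38, 36, 34 → 32.
Third component — differences are 6, 9, 12, … (increasing by 3 each time): 1, 7, 16, 28, 43 → 61.
Putting it together: <Sun : 32 : 61>.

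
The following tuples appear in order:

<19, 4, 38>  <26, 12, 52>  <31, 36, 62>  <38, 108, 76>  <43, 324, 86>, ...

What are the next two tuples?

First entry goes 19, 26, 31, 38, 43 → 50 → 55 (alternating steps +7, +5, +7, +5, …).
Second entry goes 4, 12, 36, 108, 324 → 972 → 2916 (×3 each step).
Third entry: 38, 52, 62, 76, 86 → 100 → 110 (always 2 × the first entry).
Putting the parts together: <50, 972, 100> and then <55, 2916, 110>.

<50, 972, 100>, <55, 2916, 110>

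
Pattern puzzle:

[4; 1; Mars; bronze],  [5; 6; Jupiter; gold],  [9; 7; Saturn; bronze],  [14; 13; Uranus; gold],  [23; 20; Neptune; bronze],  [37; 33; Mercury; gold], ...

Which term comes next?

First component: each term is the sum of the two before it, so 4, 5, 9, 14, 23, 37 → 60.
Second component goes 1, 6, 7, 13, 20, 33 → 53 (each term is the sum of the two before it).
Planet: Mars, Jupiter, Saturn, Uranus, Neptune, Mercury → Venus (runs through the planets Mercury→Neptune).
Rank: alternates bronze ↔ gold, so bronze, gold, bronze, gold, bronze, gold → bronze.
Putting it together: [60; 53; Venus; bronze].

[60; 53; Venus; bronze]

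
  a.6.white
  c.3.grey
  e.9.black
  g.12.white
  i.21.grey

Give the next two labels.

Letter: letters move forward 2 places in the alphabet; a, c, e, g, i → k → m.
Second component: each term is the sum of the two before it, so 6, 3, 9, 12, 21 → 33 → 54.
Shade: white, grey, black, white, grey → black → white (repeats white → grey → black).
So the next two labels are k.33.black and m.54.white.

k.33.black, m.54.white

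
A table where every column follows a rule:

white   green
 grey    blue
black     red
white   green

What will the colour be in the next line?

Colour: repeats green → blue → red; green, blue, red, green → blue.

blue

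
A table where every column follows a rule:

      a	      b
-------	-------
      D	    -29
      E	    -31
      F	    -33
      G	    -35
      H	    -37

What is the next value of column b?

-39

Column a: D, E, F, G, H → I (letters move forward 1 place in the alphabet).
For the column b, −2 each step: -29, -31, -33, -35, -37 → -39.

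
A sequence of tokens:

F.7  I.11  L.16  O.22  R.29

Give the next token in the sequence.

Letter — letters move forward 3 places in the alphabet: F, I, L, O, R → U.
Second component — differences are 4, 5, 6, … (increasing by 1 each time): 7, 11, 16, 22, 29 → 37.
Putting it together: U.37.

U.37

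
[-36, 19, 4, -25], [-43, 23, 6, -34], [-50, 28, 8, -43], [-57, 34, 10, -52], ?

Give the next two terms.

First slot: −7 each step, so -36, -43, -50, -57 → -64 → -71.
Second slot — differences are 4, 5, 6, … (increasing by 1 each time): 19, 23, 28, 34 → 41 → 49.
Third slot: +2 each step, so 4, 6, 8, 10 → 12 → 14.
For the fourth slot, −9 each step: -25, -34, -43, -52 → -61 → -70.
Putting the parts together: [-64, 41, 12, -61] and then [-71, 49, 14, -70].

[-64, 41, 12, -61], [-71, 49, 14, -70]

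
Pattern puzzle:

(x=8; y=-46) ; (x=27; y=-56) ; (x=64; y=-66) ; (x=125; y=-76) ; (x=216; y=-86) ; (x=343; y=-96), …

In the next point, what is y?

X goes 8, 27, 64, 125, 216, 343 → 512 (perfect cubes: 2³, 3³, 4³, …).
Y: −10 each step, so -46, -56, -66, -76, -86, -96 → -106.

-106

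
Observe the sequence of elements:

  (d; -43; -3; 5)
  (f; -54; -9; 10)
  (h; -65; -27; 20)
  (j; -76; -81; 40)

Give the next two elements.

(l; -87; -243; 80), (n; -98; -729; 160)

For the letter, letters move forward 2 places in the alphabet: d, f, h, j → l → n.
Second entry goes -43, -54, -65, -76 → -87 → -98 (−11 each step).
Third entry: ×3 each step; -3, -9, -27, -81 → -243 → -729.
Fourth entry — ×2 each step: 5, 10, 20, 40 → 80 → 160.
Putting the parts together: (l; -87; -243; 80) and then (n; -98; -729; 160).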